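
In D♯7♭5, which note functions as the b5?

A

Root of D♯7♭5 = D#. The 5th is a diminished 5th: D# up a diminished 5th → A.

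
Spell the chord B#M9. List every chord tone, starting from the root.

B#, D##, F##, A##, C##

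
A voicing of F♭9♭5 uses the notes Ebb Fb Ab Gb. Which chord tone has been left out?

The full F♭9♭5 chord is Fb, Ab, Cbb, Ebb, Gb.
Comparing with the voicing, the diminished 5th (5th) — Cbb — is absent.

Cbb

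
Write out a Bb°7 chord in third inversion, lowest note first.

A𝄫 – B♭ – D♭ – F♭

In root position, Bb°7 is B♭–D♭–F♭–A𝄫.
Third inversion puts the seventh (A𝄫) in the bass.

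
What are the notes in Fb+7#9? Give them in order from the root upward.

Fb+7#9 is a dominant seventh sharp nine sharp five built on Fb.
root → Fb
3rd (major 3rd) → Ab
5th (augmented 5th) → C
7th (minor 7th) → Ebb
9th (augmented 9th) → G

Fb, Ab, C, Ebb, G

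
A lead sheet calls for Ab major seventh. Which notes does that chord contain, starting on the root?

A-flat C E-flat G

Ab major seventh: major seventh on A-flat.
A-flat — root
C — major 3rd
E-flat — perfect 5th
G — major 7th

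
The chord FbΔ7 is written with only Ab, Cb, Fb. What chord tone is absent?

Eb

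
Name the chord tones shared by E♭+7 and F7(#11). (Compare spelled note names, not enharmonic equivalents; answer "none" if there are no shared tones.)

E♭+7 = Eb, G, B, Db.
F7(#11) = F, A, C, Eb, B.
Shared: Eb, B.

Eb – B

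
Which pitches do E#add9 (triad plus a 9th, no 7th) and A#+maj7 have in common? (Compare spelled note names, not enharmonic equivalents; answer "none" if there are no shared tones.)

G##

E#add9: E# G## B# F##
A#+maj7: A# C## E## G##
Common to both → G##.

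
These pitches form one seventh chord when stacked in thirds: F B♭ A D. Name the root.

Stacking in thirds gives B♭ – D – F – A, so B♭ is the root — B♭ major seventh.

B♭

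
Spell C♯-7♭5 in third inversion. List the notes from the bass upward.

B  C#  E  G

In root position, C♯-7♭5 is C#–E–G–B.
Third inversion puts the seventh (B) in the bass.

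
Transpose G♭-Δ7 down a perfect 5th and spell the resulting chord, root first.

A perfect 5th down from G♭ is C♭, so the new chord is C♭ minor-major seventh.
Root: C♭
Minor 3rd (3rd): E𝄫
Perfect 5th (5th): G♭
Major 7th (7th): B♭

C♭ E𝄫 G♭ B♭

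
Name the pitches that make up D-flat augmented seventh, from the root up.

Root D-flat, quality augmented seventh:
root → D-flat
3rd (major 3rd) → F
5th (augmented 5th) → A
7th (minor 7th) → C-flat

D-flat – F – A – C-flat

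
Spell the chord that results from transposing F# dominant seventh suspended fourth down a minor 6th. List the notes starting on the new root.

F# down a minor 6th → A#. New chord: A# dominant seventh suspended fourth.
root → A#
4th (perfect 4th) → D#
5th (perfect 5th) → E#
7th (minor 7th) → G#

A#, D#, E#, G#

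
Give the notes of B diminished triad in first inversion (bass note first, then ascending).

D F B

In root position, B diminished triad is B–D–F.
First inversion puts the third (D) in the bass.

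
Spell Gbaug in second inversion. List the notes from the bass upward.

D, Gb, Bb

In root position, Gbaug is Gb–Bb–D.
Second inversion puts the fifth (D) in the bass.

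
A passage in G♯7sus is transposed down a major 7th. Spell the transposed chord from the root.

A  D  E  G

Transposed root: G# → A (major 7th down). So we spell A dominant seventh suspended fourth:
Root: A
Perfect 4th (4th): D
Perfect 5th (5th): E
Minor 7th (7th): G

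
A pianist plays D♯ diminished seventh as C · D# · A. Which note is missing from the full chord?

F#

D♯ diminished seventh = D#, F#, A, C. The voicing lacks the 3rd (minor 3rd), F#.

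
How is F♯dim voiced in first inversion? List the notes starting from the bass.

F♯dim = F#–A–C; first inversion → third (A) lowest.

A, C, F#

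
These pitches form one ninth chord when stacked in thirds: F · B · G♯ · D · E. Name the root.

E

Stacking in thirds gives E – G♯ – B – D – F, so E is the root — E dominant seventh flat nine.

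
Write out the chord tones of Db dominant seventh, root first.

D-flat F A-flat C-flat

Db dominant seventh is a dominant seventh built on D-flat.
- root: D-flat
- major 3rd: F
- perfect 5th: A-flat
- minor 7th: C-flat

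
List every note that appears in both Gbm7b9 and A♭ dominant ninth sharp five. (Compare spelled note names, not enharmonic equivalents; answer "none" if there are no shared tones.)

Gb

Gbm7b9: Gb Bbb Db Fb Abb
A♭ dominant ninth sharp five: Ab C E Gb Bb
Common to both → Gb.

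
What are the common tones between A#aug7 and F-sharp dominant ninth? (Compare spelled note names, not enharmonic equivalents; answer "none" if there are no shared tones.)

A#, G#

A#aug7 = A#, C##, E##, G#.
F-sharp dominant ninth = F#, A#, C#, E, G#.
Shared: A#, G#.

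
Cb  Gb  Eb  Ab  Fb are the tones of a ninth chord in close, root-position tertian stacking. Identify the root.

Arranged so that each adjacent pair is a third by letter name: Fb – Ab – Cb – Eb – Gb.
The bottom of that stack, Fb, is the root (this is Fb major ninth).

Fb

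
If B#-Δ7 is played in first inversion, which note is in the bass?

B#-Δ7 in root position is B#–D#–F##–A##.
First inversion places the third in the bass, which is D#.

D#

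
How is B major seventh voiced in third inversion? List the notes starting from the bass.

In root position, B major seventh is B–D#–F#–A#.
Third inversion puts the seventh (A#) in the bass.

A#, B, D#, F#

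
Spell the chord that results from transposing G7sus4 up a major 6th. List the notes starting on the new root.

G up a major 6th → E. New chord: E dominant seventh suspended fourth.
Root: E
Perfect 4th (4th): A
Perfect 5th (5th): B
Minor 7th (7th): D

E – A – B – D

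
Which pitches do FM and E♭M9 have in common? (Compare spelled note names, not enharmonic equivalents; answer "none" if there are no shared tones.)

F

FM: F A C
E♭M9: E♭ G B♭ D F
Common to both → F.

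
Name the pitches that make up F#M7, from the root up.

Root F♯, quality major seventh:
Root: F♯
Major 3rd (3rd): A♯
Perfect 5th (5th): C♯
Major 7th (7th): E♯

F♯  A♯  C♯  E♯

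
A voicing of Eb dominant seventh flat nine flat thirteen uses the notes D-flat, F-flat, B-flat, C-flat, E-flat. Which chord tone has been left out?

Eb dominant seventh flat nine flat thirteen = E-flat, G, B-flat, D-flat, F-flat, C-flat. The voicing lacks the 3rd (major 3rd), G.

G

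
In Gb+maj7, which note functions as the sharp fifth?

D

Root of Gb+maj7 = Gb. The 5th is an augmented 5th: Gb up an augmented 5th → D.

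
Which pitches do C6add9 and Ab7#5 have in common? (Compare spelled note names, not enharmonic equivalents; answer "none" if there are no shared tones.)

C, E

C6add9 = C, E, G, A, D.
Ab7#5 = A♭, C, E, G♭.
Shared: C, E.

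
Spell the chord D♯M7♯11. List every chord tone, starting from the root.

Root D#, quality major seventh sharp eleven:
root → D#
3rd (major 3rd) → F##
5th (perfect 5th) → A#
7th (major 7th) → C##
11th (augmented 11th) → G##

D#, F##, A#, C##, G##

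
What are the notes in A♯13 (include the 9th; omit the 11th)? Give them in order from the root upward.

A♯ C𝄪 E♯ G♯ B♯ F𝄪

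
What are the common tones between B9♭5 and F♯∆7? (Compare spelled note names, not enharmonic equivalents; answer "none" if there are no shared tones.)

C#

B9♭5: B D# F A C#
F♯∆7: F# A# C# E#
Common to both → C#.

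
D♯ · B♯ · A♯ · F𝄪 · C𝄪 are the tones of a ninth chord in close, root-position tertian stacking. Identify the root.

B♯

Stacking in thirds gives B♯ – D♯ – F𝄪 – A♯ – C𝄪, so B♯ is the root — B♯ minor ninth.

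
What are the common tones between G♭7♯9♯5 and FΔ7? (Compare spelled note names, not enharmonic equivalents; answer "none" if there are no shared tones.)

G♭7♯9♯5: G♭ B♭ D F♭ A
FΔ7: F A C E
Common to both → A.

A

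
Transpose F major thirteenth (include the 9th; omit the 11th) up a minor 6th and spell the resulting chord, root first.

D-flat, F, A-flat, C, E-flat, B-flat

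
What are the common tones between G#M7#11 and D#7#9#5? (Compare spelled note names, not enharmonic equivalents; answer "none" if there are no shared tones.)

D# F##

G#M7#11 = G#, B#, D#, F##, C##.
D#7#9#5 = D#, F##, A##, C#, E##.
Shared: D#, F##.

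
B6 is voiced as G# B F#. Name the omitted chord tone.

D#

B6 = B, D#, F#, G#. The voicing lacks the 3rd (major 3rd), D#.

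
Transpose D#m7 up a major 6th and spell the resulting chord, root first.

A major 6th up from D# is B#, so the new chord is B# minor seventh.
- root: B#
- minor 3rd: D#
- perfect 5th: F##
- minor 7th: A#

B#, D#, F##, A#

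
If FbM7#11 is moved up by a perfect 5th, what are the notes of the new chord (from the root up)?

Transposed root: Fb → Cb (perfect 5th up). So we spell Cb major seventh sharp eleven:
- root: Cb
- major 3rd: Eb
- perfect 5th: Gb
- major 7th: Bb
- augmented 11th: F

Cb, Eb, Gb, Bb, F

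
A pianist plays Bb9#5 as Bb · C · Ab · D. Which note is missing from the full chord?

Bb9#5 = Bb, D, F#, Ab, C. The voicing lacks the 5th (augmented 5th), F#.

F#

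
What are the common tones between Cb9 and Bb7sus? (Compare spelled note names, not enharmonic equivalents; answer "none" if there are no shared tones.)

Cb9: Cb Eb Gb Bbb Db
Bb7sus: Bb Eb F Ab
Common to both → Eb.

Eb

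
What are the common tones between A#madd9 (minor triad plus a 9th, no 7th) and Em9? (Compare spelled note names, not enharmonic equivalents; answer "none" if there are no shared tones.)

none

A#madd9 = A#, C#, E#, B#.
Em9 = E, G, B, D, F#.
Shared: none.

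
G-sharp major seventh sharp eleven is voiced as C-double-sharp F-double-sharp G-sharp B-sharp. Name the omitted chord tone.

D-sharp

G-sharp major seventh sharp eleven = G-sharp, B-sharp, D-sharp, F-double-sharp, C-double-sharp. The voicing lacks the 5th (perfect 5th), D-sharp.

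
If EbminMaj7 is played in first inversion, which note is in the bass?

Gb

EbminMaj7 = Eb–Gb–Bb–D. First inversion → third in the bass = Gb.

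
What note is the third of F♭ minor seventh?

A-double-flat

F♭ minor seventh is built on F-flat; its 3rd is a minor 3rd above the root.
A third above F uses the letter A, and the minor 3rd above F-flat is A-double-flat.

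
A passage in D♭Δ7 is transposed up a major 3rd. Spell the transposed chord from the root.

A major 3rd up from Db is F, so the new chord is F major seventh.
root → F
3rd (major 3rd) → A
5th (perfect 5th) → C
7th (major 7th) → E

F A C E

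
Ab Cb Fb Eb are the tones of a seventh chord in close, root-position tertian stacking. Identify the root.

Fb

Stacking in thirds gives Fb – Ab – Cb – Eb, so Fb is the root — Fb major seventh.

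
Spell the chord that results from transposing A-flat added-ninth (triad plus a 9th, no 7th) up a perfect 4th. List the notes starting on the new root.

D-flat – F – A-flat – E-flat

A-flat up a perfect 4th → D-flat. New chord: D-flat added-ninth.
D-flat — root
F — major 3rd
A-flat — perfect 5th
E-flat — major 9th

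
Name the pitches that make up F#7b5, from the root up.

Root F♯, quality dominant seventh flat five:
- root: F♯
- major 3rd: A♯
- diminished 5th: C
- minor 7th: E

F♯  A♯  C  E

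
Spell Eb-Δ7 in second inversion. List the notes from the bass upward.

Bb, D, Eb, Gb

In root position, Eb-Δ7 is Eb–Gb–Bb–D.
Second inversion puts the fifth (Bb) in the bass.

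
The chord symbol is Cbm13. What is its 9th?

Cbm13 is built on Cb; its 9th is a major 9th above the root.
A second above C uses the letter D, and the major 9th above Cb is Db.

Db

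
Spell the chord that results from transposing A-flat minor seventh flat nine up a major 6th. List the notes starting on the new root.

F, A-flat, C, E-flat, G-flat

A-flat up a major 6th → F. New chord: F minor seventh flat nine.
root → F
3rd (minor 3rd) → A-flat
5th (perfect 5th) → C
7th (minor 7th) → E-flat
9th (minor 9th) → G-flat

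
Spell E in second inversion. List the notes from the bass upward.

B, E, G#

E = E–G#–B; second inversion → fifth (B) lowest.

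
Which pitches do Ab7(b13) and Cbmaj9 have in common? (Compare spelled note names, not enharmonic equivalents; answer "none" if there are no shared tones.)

Eb Gb

Ab7(b13) = Ab, C, Eb, Gb, Fb.
Cbmaj9 = Cb, Eb, Gb, Bb, Db.
Shared: Eb, Gb.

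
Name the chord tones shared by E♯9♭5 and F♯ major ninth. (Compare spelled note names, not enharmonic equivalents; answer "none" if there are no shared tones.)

E#

E♯9♭5: E# G## B D# F##
F♯ major ninth: F# A# C# E# G#
Common to both → E#.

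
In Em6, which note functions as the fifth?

B

Root of Em6 = E. The 5th is a perfect 5th: E up a perfect 5th → B.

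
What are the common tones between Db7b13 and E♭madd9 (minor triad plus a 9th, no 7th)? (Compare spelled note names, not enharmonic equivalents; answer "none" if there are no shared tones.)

Db7b13 = Db, F, Ab, Cb, Bbb.
E♭madd9 = Eb, Gb, Bb, F.
Shared: F.

F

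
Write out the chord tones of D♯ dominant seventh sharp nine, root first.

D♯, F𝄪, A♯, C♯, E𝄪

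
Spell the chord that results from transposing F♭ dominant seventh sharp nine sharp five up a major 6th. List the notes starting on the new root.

Fb up a major 6th → Db. New chord: Db dominant seventh sharp nine sharp five.
- root: Db
- major 3rd: F
- augmented 5th: A
- minor 7th: Cb
- augmented 9th: E

Db – F – A – Cb – E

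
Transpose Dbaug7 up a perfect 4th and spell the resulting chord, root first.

D♭ up a perfect 4th → G♭. New chord: G♭ augmented seventh.
Root: G♭
Major 3rd (3rd): B♭
Augmented 5th (5th): D
Minor 7th (7th): F♭

G♭  B♭  D  F♭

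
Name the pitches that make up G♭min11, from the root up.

G♭  B𝄫  D♭  F♭  A♭  C♭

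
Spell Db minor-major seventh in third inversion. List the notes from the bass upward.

Db minor-major seventh = Db–Fb–Ab–C; third inversion → seventh (C) lowest.

C  Db  Fb  Ab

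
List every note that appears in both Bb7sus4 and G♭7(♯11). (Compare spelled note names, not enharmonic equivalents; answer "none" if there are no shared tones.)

Bb

Bb7sus4: Bb Eb F Ab
G♭7(♯11): Gb Bb Db Fb C
Common to both → Bb.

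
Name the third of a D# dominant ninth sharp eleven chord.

F##

D# dominant ninth sharp eleven is built on D#; its 3rd is a major 3rd above the root.
A third above D uses the letter F, and the major 3rd above D# is F##.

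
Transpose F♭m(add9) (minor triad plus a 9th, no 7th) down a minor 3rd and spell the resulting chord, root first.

A minor 3rd down from F♭ is D♭, so the new chord is D♭ minor added-ninth.
D♭ — root
F♭ — minor 3rd
A♭ — perfect 5th
E♭ — major 9th

D♭  F♭  A♭  E♭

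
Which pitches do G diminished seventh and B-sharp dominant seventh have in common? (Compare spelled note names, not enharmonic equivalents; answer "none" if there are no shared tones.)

none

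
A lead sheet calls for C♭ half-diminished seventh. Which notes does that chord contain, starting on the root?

Cb  Ebb  Gbb  Bbb

Root Cb, quality half-diminished seventh:
root → Cb
3rd (minor 3rd) → Ebb
5th (diminished 5th) → Gbb
7th (minor 7th) → Bbb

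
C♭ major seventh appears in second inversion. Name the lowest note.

C♭ major seventh in root position is C-flat–E-flat–G-flat–B-flat.
Second inversion places the fifth in the bass, which is G-flat.

G-flat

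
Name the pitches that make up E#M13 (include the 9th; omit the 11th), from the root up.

E#  G##  B#  D##  F##  C##

E#M13 is a major thirteenth built on E#.
Root: E#
Major 3rd (3rd): G##
Perfect 5th (5th): B#
Major 7th (7th): D##
Major 9th (9th): F##
Major 13th (13th): C##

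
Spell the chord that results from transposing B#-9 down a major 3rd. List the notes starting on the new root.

B# down a major 3rd → G#. New chord: G# minor ninth.
G# — root
B — minor 3rd
D# — perfect 5th
F# — minor 7th
A# — major 9th

G#  B  D#  F#  A#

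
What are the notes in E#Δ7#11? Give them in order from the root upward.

Root E#, quality major seventh sharp eleven:
- root: E#
- major 3rd: G##
- perfect 5th: B#
- major 7th: D##
- augmented 11th: A##

E# G## B# D## A##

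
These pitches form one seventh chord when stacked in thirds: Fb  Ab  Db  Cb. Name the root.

Db

Arranged so that each adjacent pair is a third by letter name: Db – Fb – Ab – Cb.
The bottom of that stack, Db, is the root (this is Db minor seventh).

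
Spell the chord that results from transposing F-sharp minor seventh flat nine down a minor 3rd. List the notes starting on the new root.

Transposed root: F# → D# (minor 3rd down). So we spell D# minor seventh flat nine:
Root: D#
Minor 3rd (3rd): F#
Perfect 5th (5th): A#
Minor 7th (7th): C#
Minor 9th (9th): E

D#, F#, A#, C#, E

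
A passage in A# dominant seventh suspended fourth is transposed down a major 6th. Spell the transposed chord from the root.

C♯, F♯, G♯, B

A♯ down a major 6th → C♯. New chord: C♯ dominant seventh suspended fourth.
C♯ — root
F♯ — perfect 4th
G♯ — perfect 5th
B — minor 7th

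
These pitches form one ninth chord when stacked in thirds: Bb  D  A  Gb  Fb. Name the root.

Gb

Arranged so that each adjacent pair is a third by letter name: Gb – Bb – D – Fb – A.
The bottom of that stack, Gb, is the root (this is Gb dominant seventh sharp nine sharp five).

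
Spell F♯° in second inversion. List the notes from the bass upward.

C – F# – A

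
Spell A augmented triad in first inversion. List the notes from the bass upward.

C-sharp  E-sharp  A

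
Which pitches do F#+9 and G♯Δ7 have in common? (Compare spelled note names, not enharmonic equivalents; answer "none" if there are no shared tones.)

F#+9: F# A# C## E G#
G♯Δ7: G# B# D# F##
Common to both → G#.

G#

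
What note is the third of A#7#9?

C##

A#7#9 is built on A#; its 3rd is a major 3rd above the root.
A third above A uses the letter C, and the major 3rd above A# is C##.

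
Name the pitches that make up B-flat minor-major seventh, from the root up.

Bb, Db, F, A

B-flat minor-major seventh: minor-major seventh on Bb.
Bb — root
Db — minor 3rd
F — perfect 5th
A — major 7th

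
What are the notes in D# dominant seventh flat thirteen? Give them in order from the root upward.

D# dominant seventh flat thirteen: dominant seventh flat thirteen on D♯.
Root: D♯
Major 3rd (3rd): F𝄪
Perfect 5th (5th): A♯
Minor 7th (7th): C♯
Minor 13th (13th): B

D♯, F𝄪, A♯, C♯, B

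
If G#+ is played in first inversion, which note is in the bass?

B#

G#+ in root position is G#–B#–D##.
First inversion places the third in the bass, which is B#.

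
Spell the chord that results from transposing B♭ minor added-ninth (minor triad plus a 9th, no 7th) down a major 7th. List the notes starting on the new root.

B-flat down a major 7th → C-flat. New chord: C-flat minor added-ninth.
Root: C-flat
Minor 3rd (3rd): E-double-flat
Perfect 5th (5th): G-flat
Major 9th (9th): D-flat

C-flat E-double-flat G-flat D-flat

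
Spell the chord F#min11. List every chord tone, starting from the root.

F#  A  C#  E  G#  B

Root F#, quality minor eleventh:
root → F#
3rd (minor 3rd) → A
5th (perfect 5th) → C#
7th (minor 7th) → E
9th (major 9th) → G#
11th (perfect 11th) → B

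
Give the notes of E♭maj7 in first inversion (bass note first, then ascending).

G  Bb  D  Eb

In root position, E♭maj7 is Eb–G–Bb–D.
First inversion puts the third (G) in the bass.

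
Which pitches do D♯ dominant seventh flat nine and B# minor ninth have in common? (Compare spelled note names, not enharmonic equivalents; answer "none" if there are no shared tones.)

D♯ dominant seventh flat nine = D-sharp, F-double-sharp, A-sharp, C-sharp, E.
B# minor ninth = B-sharp, D-sharp, F-double-sharp, A-sharp, C-double-sharp.
Shared: D-sharp, F-double-sharp, A-sharp.

D-sharp F-double-sharp A-sharp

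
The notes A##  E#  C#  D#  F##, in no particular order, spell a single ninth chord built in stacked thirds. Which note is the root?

D#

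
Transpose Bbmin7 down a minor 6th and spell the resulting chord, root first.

D F A C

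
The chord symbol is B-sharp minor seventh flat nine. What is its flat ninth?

C#

B-sharp minor seventh flat nine is built on B#; its 9th is a minor 9th above the root.
A second above B uses the letter C, and the minor 9th above B# is C#.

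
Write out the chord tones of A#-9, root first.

A#-9 is a minor ninth built on A#.
Root: A#
Minor 3rd (3rd): C#
Perfect 5th (5th): E#
Minor 7th (7th): G#
Major 9th (9th): B#

A# C# E# G# B#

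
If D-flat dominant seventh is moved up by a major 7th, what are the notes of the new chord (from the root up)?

C, E, G, B-flat

Transposed root: D-flat → C (major 7th up). So we spell C dominant seventh:
C — root
E — major 3rd
G — perfect 5th
B-flat — minor 7th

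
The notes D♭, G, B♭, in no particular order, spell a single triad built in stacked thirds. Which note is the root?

G

Stacking in thirds gives G – B♭ – D♭, so G is the root — G diminished triad.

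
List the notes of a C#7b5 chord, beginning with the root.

C♯, E♯, G, B

C#7b5 is a dominant seventh flat five built on C♯.
root → C♯
3rd (major 3rd) → E♯
5th (diminished 5th) → G
7th (minor 7th) → B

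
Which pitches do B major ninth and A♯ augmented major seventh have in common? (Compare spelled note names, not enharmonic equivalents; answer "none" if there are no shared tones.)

B major ninth = B, D-sharp, F-sharp, A-sharp, C-sharp.
A♯ augmented major seventh = A-sharp, C-double-sharp, E-double-sharp, G-double-sharp.
Shared: A-sharp.

A-sharp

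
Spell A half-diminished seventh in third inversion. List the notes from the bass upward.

G – A – C – E-flat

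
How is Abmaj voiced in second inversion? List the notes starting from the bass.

E♭ – A♭ – C

In root position, Abmaj is A♭–C–E♭.
Second inversion puts the fifth (E♭) in the bass.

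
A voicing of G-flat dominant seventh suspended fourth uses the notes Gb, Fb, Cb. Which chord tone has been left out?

The full G-flat dominant seventh suspended fourth chord is Gb, Cb, Db, Fb.
Comparing with the voicing, the perfect 5th (5th) — Db — is absent.

Db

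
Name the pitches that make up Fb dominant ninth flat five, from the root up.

Fb Ab Cbb Ebb Gb

Fb dominant ninth flat five is a dominant ninth flat five built on Fb.
Fb — root
Ab — major 3rd
Cbb — diminished 5th
Ebb — minor 7th
Gb — major 9th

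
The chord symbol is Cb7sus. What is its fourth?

Fb

Cb7sus is built on Cb; its 4th is a perfect 4th above the root.
A fourth above C uses the letter F, and the perfect 4th above Cb is Fb.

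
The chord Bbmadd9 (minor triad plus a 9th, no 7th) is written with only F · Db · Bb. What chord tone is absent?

C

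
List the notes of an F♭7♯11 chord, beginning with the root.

Root Fb, quality dominant seventh sharp eleven:
- root: Fb
- major 3rd: Ab
- perfect 5th: Cb
- minor 7th: Ebb
- augmented 11th: Bb

Fb  Ab  Cb  Ebb  Bb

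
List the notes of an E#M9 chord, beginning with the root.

E#, G##, B#, D##, F##

E#M9 is a major ninth built on E#.
root → E#
3rd (major 3rd) → G##
5th (perfect 5th) → B#
7th (major 7th) → D##
9th (major 9th) → F##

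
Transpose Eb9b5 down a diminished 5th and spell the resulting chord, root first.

Eb down a diminished 5th → A. New chord: A dominant ninth flat five.
Root: A
Major 3rd (3rd): C#
Diminished 5th (5th): Eb
Minor 7th (7th): G
Major 9th (9th): B

A, C#, Eb, G, B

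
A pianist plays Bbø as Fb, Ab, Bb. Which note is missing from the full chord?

Db

Bbø = Bb, Db, Fb, Ab. The voicing lacks the 3rd (minor 3rd), Db.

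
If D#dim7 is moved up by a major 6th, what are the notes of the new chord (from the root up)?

Transposed root: D♯ → B♯ (major 6th up). So we spell B♯ diminished seventh:
Root: B♯
Minor 3rd (3rd): D♯
Diminished 5th (5th): F♯
Diminished 7th (7th): A

B♯, D♯, F♯, A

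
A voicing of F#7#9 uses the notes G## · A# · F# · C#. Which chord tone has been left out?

E

F#7#9 = F#, A#, C#, E, G##. The voicing lacks the 7th (minor 7th), E.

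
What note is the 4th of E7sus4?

A

Root of E7sus4 = E. The 4th is a perfect 4th: E up a perfect 4th → A.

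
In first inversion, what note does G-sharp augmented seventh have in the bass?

G-sharp augmented seventh = G-sharp–B-sharp–D-double-sharp–F-sharp. First inversion → third in the bass = B-sharp.

B-sharp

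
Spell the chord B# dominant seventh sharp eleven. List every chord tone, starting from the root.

B♯ D𝄪 F𝄪 A♯ E𝄪

B# dominant seventh sharp eleven is a dominant seventh sharp eleven built on B♯.
B♯ — root
D𝄪 — major 3rd
F𝄪 — perfect 5th
A♯ — minor 7th
E𝄪 — augmented 11th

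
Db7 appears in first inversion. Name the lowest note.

F

Db7 in root position is Db–F–Ab–Cb.
First inversion places the third in the bass, which is F.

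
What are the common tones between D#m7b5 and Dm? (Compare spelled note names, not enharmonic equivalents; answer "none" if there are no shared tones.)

A

D#m7b5: D# F# A C#
Dm: D F A
Common to both → A.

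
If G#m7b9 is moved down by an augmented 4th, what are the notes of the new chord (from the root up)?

G# down an augmented 4th → D. New chord: D minor seventh flat nine.
D — root
F — minor 3rd
A — perfect 5th
C — minor 7th
Eb — minor 9th

D – F – A – C – Eb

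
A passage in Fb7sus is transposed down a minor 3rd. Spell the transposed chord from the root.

A minor 3rd down from Fb is Db, so the new chord is Db dominant seventh suspended fourth.
root → Db
4th (perfect 4th) → Gb
5th (perfect 5th) → Ab
7th (minor 7th) → Cb

Db Gb Ab Cb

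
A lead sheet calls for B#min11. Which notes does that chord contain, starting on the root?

B#, D#, F##, A#, C##, E#

B#min11 is a minor eleventh built on B#.
root → B#
3rd (minor 3rd) → D#
5th (perfect 5th) → F##
7th (minor 7th) → A#
9th (major 9th) → C##
11th (perfect 11th) → E#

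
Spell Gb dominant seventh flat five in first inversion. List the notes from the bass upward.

Bb, Dbb, Fb, Gb

Gb dominant seventh flat five = Gb–Bb–Dbb–Fb; first inversion → third (Bb) lowest.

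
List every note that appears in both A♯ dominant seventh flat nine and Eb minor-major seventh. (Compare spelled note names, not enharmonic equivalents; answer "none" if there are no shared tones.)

none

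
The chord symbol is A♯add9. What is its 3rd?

A♯add9 is built on A#; its 3rd is a major 3rd above the root.
A third above A uses the letter C, and the major 3rd above A# is C##.

C##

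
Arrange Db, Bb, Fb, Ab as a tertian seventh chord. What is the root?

Stacking in thirds gives Bb – Db – Fb – Ab, so Bb is the root — Bb half-diminished seventh.

Bb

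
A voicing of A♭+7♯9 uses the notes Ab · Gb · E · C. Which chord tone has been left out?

B

The full A♭+7♯9 chord is Ab, C, E, Gb, B.
Comparing with the voicing, the augmented 9th (9th) — B — is absent.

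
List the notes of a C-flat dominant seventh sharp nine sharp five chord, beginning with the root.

C-flat E-flat G B-double-flat D

C-flat dominant seventh sharp nine sharp five is a dominant seventh sharp nine sharp five built on C-flat.
root → C-flat
3rd (major 3rd) → E-flat
5th (augmented 5th) → G
7th (minor 7th) → B-double-flat
9th (augmented 9th) → D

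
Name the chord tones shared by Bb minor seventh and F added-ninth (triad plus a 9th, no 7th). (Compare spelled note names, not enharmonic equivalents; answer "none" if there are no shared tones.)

Bb minor seventh: Bb Db F Ab
F added-ninth: F A C G
Common to both → F.

F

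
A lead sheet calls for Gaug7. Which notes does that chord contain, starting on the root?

G  B  D#  F

Gaug7: augmented seventh on G.
- root: G
- major 3rd: B
- augmented 5th: D#
- minor 7th: F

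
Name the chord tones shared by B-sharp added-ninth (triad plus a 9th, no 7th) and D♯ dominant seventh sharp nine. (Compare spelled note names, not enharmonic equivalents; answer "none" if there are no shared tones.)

F-double-sharp

B-sharp added-ninth = B-sharp, D-double-sharp, F-double-sharp, C-double-sharp.
D♯ dominant seventh sharp nine = D-sharp, F-double-sharp, A-sharp, C-sharp, E-double-sharp.
Shared: F-double-sharp.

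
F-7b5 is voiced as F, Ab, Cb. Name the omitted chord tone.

Eb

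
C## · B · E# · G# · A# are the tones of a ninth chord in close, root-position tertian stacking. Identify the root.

A#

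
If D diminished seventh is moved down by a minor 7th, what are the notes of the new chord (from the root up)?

Transposed root: D → E (minor 7th down). So we spell E diminished seventh:
E — root
G — minor 3rd
B-flat — diminished 5th
D-flat — diminished 7th

E, G, B-flat, D-flat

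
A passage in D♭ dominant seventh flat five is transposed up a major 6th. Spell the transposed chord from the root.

A major 6th up from Db is Bb, so the new chord is Bb dominant seventh flat five.
root → Bb
3rd (major 3rd) → D
5th (diminished 5th) → Fb
7th (minor 7th) → Ab

Bb – D – Fb – Ab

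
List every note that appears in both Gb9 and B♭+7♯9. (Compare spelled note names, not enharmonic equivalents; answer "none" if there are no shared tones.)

Bb, Ab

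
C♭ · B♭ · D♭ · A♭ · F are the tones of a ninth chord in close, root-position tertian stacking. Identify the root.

Stacking in thirds gives B♭ – D♭ – F – A♭ – C♭, so B♭ is the root — B♭ minor seventh flat nine.

B♭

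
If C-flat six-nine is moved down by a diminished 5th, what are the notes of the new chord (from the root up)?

F A C D G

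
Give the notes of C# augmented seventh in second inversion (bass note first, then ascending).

G-double-sharp B C-sharp E-sharp

In root position, C# augmented seventh is C-sharp–E-sharp–G-double-sharp–B.
Second inversion puts the fifth (G-double-sharp) in the bass.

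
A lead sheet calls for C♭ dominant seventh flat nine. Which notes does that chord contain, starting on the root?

C♭, E♭, G♭, B𝄫, D𝄫

C♭ dominant seventh flat nine: dominant seventh flat nine on C♭.
Root: C♭
Major 3rd (3rd): E♭
Perfect 5th (5th): G♭
Minor 7th (7th): B𝄫
Minor 9th (9th): D𝄫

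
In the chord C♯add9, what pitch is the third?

Root of C♯add9 = C#. The 3rd is a major 3rd: C# up a major 3rd → E#.

E#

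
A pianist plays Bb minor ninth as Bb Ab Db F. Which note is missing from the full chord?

Bb minor ninth = Bb, Db, F, Ab, C. The voicing lacks the 9th (major 9th), C.

C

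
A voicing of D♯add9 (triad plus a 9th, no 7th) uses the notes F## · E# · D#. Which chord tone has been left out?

A#

D♯add9 = D#, F##, A#, E#. The voicing lacks the 5th (perfect 5th), A#.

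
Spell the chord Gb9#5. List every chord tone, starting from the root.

Gb9#5: dominant ninth sharp five on G♭.
- root: G♭
- major 3rd: B♭
- augmented 5th: D
- minor 7th: F♭
- major 9th: A♭

G♭ B♭ D F♭ A♭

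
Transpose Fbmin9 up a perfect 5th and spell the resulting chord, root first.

Cb – Ebb – Gb – Bbb – Db

Transposed root: Fb → Cb (perfect 5th up). So we spell Cb minor ninth:
Root: Cb
Minor 3rd (3rd): Ebb
Perfect 5th (5th): Gb
Minor 7th (7th): Bbb
Major 9th (9th): Db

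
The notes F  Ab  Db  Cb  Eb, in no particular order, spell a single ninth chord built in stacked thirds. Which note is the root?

Db

Arranged so that each adjacent pair is a third by letter name: Db – F – Ab – Cb – Eb.
The bottom of that stack, Db, is the root (this is Db dominant ninth).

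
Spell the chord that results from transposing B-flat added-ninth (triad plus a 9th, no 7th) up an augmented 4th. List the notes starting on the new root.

E, G-sharp, B, F-sharp

Transposed root: B-flat → E (augmented 4th up). So we spell E added-ninth:
- root: E
- major 3rd: G-sharp
- perfect 5th: B
- major 9th: F-sharp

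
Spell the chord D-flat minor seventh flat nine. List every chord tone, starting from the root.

Db Fb Ab Cb Ebb

D-flat minor seventh flat nine is a minor seventh flat nine built on Db.
Db — root
Fb — minor 3rd
Ab — perfect 5th
Cb — minor 7th
Ebb — minor 9th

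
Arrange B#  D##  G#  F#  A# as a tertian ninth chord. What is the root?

G#

Stacking in thirds gives G# – B# – D## – F# – A#, so G# is the root — G# dominant ninth sharp five.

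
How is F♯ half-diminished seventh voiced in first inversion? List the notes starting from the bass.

A C E F-sharp

F♯ half-diminished seventh = F-sharp–A–C–E; first inversion → third (A) lowest.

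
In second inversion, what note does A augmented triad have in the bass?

A augmented triad = A–C-sharp–E-sharp. Second inversion → fifth in the bass = E-sharp.

E-sharp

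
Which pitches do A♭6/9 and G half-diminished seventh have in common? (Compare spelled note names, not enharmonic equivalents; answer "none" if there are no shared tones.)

A♭6/9: Ab C Eb F Bb
G half-diminished seventh: G Bb Db F
Common to both → F, Bb.

F Bb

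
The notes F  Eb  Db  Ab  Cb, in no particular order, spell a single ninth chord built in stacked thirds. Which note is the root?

Stacking in thirds gives Db – F – Ab – Cb – Eb, so Db is the root — Db dominant ninth.

Db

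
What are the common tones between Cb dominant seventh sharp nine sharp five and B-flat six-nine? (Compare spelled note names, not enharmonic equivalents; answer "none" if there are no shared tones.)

Cb dominant seventh sharp nine sharp five = C-flat, E-flat, G, B-double-flat, D.
B-flat six-nine = B-flat, D, F, G, C.
Shared: G, D.

G – D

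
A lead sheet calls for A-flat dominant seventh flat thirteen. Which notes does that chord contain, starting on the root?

A-flat dominant seventh flat thirteen is a dominant seventh flat thirteen built on Ab.
Root: Ab
Major 3rd (3rd): C
Perfect 5th (5th): Eb
Minor 7th (7th): Gb
Minor 13th (13th): Fb

Ab  C  Eb  Gb  Fb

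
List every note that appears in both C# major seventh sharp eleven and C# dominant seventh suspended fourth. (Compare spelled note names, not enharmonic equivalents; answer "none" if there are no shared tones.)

C-sharp  G-sharp

C# major seventh sharp eleven: C-sharp E-sharp G-sharp B-sharp F-double-sharp
C# dominant seventh suspended fourth: C-sharp F-sharp G-sharp B
Common to both → C-sharp, G-sharp.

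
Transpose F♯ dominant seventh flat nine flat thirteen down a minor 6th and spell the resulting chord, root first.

A minor 6th down from F-sharp is A-sharp, so the new chord is A-sharp dominant seventh flat nine flat thirteen.
Root: A-sharp
Major 3rd (3rd): C-double-sharp
Perfect 5th (5th): E-sharp
Minor 7th (7th): G-sharp
Minor 9th (9th): B
Minor 13th (13th): F-sharp

A-sharp – C-double-sharp – E-sharp – G-sharp – B – F-sharp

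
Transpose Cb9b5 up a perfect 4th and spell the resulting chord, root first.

Fb – Ab – Cbb – Ebb – Gb

Cb up a perfect 4th → Fb. New chord: Fb dominant ninth flat five.
root → Fb
3rd (major 3rd) → Ab
5th (diminished 5th) → Cbb
7th (minor 7th) → Ebb
9th (major 9th) → Gb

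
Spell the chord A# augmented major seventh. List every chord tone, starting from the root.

A♯ C𝄪 E𝄪 G𝄪

Root A♯, quality augmented major seventh:
- root: A♯
- major 3rd: C𝄪
- augmented 5th: E𝄪
- major 7th: G𝄪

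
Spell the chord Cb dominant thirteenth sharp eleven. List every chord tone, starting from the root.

C♭ E♭ G♭ B𝄫 D♭ F A♭

Root C♭, quality dominant thirteenth sharp eleven:
C♭ — root
E♭ — major 3rd
G♭ — perfect 5th
B𝄫 — minor 7th
D♭ — major 9th
F — augmented 11th
A♭ — major 13th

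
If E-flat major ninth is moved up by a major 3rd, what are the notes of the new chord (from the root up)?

G – B – D – F# – A

Transposed root: Eb → G (major 3rd up). So we spell G major ninth:
Root: G
Major 3rd (3rd): B
Perfect 5th (5th): D
Major 7th (7th): F#
Major 9th (9th): A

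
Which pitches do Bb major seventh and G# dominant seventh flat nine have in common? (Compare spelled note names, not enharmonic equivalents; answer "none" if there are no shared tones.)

Bb major seventh = B-flat, D, F, A.
G# dominant seventh flat nine = G-sharp, B-sharp, D-sharp, F-sharp, A.
Shared: A.

A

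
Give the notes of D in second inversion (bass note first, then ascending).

In root position, D is D–F#–A.
Second inversion puts the fifth (A) in the bass.

A, D, F#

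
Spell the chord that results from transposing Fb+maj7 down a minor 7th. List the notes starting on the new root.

Gb, Bb, D, F

A minor 7th down from Fb is Gb, so the new chord is Gb augmented major seventh.
- root: Gb
- major 3rd: Bb
- augmented 5th: D
- major 7th: F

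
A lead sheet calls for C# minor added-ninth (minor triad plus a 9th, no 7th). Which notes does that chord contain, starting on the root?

C# minor added-ninth: minor added-ninth on C#.
Root: C#
Minor 3rd (3rd): E
Perfect 5th (5th): G#
Major 9th (9th): D#

C#, E, G#, D#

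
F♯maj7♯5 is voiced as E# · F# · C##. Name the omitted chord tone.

A#

The full F♯maj7♯5 chord is F#, A#, C##, E#.
Comparing with the voicing, the major 3rd (3rd) — A# — is absent.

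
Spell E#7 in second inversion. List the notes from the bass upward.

In root position, E#7 is E#–G##–B#–D#.
Second inversion puts the fifth (B#) in the bass.

B#, D#, E#, G##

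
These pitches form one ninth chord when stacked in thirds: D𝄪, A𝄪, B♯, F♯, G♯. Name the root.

G♯

Stacking in thirds gives G♯ – B♯ – D𝄪 – F♯ – A𝄪, so G♯ is the root — G♯ dominant seventh sharp nine sharp five.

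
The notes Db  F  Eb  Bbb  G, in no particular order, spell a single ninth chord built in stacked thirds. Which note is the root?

Stacking in thirds gives Eb – G – Bbb – Db – F, so Eb is the root — Eb dominant ninth flat five.

Eb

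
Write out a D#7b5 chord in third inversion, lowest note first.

C# – D# – F## – A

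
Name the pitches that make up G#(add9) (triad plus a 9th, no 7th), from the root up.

G# – B# – D# – A#

G#(add9) is an added-ninth built on G#.
- root: G#
- major 3rd: B#
- perfect 5th: D#
- major 9th: A#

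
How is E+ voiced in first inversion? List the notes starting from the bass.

G# – B# – E

In root position, E+ is E–G#–B#.
First inversion puts the third (G#) in the bass.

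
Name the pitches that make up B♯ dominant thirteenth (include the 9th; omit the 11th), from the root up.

B♯ dominant thirteenth: dominant thirteenth on B-sharp.
- root: B-sharp
- major 3rd: D-double-sharp
- perfect 5th: F-double-sharp
- minor 7th: A-sharp
- major 9th: C-double-sharp
- major 13th: G-double-sharp

B-sharp  D-double-sharp  F-double-sharp  A-sharp  C-double-sharp  G-double-sharp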